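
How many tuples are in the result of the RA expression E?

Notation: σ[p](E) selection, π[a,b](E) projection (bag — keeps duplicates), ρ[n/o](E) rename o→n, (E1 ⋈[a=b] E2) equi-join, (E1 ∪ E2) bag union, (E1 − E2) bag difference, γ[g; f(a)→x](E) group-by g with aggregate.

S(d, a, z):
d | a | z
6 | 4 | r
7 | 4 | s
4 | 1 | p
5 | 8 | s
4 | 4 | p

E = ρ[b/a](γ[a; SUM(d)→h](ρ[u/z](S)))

Stepwise |·|:
  S → 5
  ρ[u/z](S) → 5
  γ[a; SUM(d)→h](ρ[u/z](S)) → 3
  ρ[b/a](γ[a; SUM(d)→h](ρ[u/z](S))) → 3

|E| = 3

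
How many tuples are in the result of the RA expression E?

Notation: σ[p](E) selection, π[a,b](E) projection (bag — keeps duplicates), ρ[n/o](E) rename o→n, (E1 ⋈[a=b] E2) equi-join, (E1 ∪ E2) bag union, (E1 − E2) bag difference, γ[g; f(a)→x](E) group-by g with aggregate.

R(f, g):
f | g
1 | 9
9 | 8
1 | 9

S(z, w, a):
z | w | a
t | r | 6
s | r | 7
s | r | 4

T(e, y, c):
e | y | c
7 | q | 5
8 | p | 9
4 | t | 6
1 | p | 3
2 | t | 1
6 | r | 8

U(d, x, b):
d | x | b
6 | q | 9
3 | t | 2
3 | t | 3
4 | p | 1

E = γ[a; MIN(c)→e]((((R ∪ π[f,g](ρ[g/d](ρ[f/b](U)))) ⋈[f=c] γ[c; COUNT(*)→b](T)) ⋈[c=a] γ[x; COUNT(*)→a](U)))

Subexpression sizes:
  R → 3
  U → 4
  ρ[f/b](U) → 4
  ρ[g/d](ρ[f/b](U)) → 4
  π[f,g](ρ[g/d](ρ[f/b](U))) → 4
  (R ∪ π[f,g](ρ[g/d](ρ[f/b](U)))) → 7
  T → 6
  γ[c; COUNT(*)→b](T) → 6
  ((R ∪ π[f,g](ρ[g/d](ρ[f/b](U)))) ⋈[f=c] γ[c; COUNT(*)→b](T)) → 6
  U → 4
  γ[x; COUNT(*)→a](U) → 3
  (((R ∪ π[f,g](ρ[g/d](ρ[f/b](U)))) ⋈[f=c] γ[c; COUNT(*)→b](T)) ⋈[c=a] γ[x; COUNT(*)→a](U)) → 6
  γ[a; MIN(c)→e]((((R ∪ π[f,g](ρ[g/d](ρ[f/b](U)))) ⋈[f=c] γ[c; COUNT(*)→b](T)) ⋈[c=a] γ[x; COUNT(*)→a](U))) → 1

|E| = 1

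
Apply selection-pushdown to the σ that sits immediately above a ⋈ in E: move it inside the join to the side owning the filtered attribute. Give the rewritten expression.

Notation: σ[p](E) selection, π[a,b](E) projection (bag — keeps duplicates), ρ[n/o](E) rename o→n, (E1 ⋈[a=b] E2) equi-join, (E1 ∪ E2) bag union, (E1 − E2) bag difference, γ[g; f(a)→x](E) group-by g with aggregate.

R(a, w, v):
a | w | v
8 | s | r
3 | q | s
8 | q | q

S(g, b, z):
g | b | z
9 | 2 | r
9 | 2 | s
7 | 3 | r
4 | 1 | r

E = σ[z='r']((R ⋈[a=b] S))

σ filters on z, owned by the right side.
E' = (R ⋈[a=b] σ[z='r'](S))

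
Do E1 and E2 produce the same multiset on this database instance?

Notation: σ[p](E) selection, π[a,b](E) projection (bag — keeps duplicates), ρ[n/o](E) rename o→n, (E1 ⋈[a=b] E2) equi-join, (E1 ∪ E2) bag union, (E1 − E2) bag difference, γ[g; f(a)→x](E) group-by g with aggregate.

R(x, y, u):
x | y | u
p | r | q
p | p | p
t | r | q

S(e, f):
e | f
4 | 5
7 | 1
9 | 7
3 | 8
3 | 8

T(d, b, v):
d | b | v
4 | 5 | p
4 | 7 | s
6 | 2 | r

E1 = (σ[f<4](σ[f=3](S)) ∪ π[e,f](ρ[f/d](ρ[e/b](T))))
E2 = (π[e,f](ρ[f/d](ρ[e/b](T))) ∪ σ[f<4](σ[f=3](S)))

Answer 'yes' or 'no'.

E1 subexpression sizes:
  S → 5
  σ[f=3](S) → 0
  σ[f<4](σ[f=3](S)) → 0
  T → 3
  ρ[e/b](T) → 3
  ρ[f/d](ρ[e/b](T)) → 3
  π[e,f](ρ[f/d](ρ[e/b](T))) → 3
  (σ[f<4](σ[f=3](S)) ∪ π[e,f](ρ[f/d](ρ[e/b](T)))) → 3
E2 subexpression sizes:
  T → 3
  ρ[e/b](T) → 3
  ρ[f/d](ρ[e/b](T)) → 3
  π[e,f](ρ[f/d](ρ[e/b](T))) → 3
  S → 5
  σ[f=3](S) → 0
  σ[f<4](σ[f=3](S)) → 0
  (π[e,f](ρ[f/d](ρ[e/b](T))) ∪ σ[f<4](σ[f=3](S))) → 3

E1 and E2 produce the same multiset:
e | f
2 | 6
5 | 4
7 | 4

yes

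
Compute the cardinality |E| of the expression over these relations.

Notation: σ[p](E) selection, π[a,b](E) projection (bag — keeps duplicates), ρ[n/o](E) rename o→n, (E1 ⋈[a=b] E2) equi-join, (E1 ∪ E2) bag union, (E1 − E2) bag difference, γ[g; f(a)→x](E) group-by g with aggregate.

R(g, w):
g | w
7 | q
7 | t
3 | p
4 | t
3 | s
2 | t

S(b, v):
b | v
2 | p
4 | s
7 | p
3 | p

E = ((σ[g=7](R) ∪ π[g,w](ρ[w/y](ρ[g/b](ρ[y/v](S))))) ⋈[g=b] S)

Row counts bottom-up:
  R → 6
  σ[g=7](R) → 2
  S → 4
  ρ[y/v](S) → 4
  ρ[g/b](ρ[y/v](S)) → 4
  ρ[w/y](ρ[g/b](ρ[y/v](S))) → 4
  π[g,w](ρ[w/y](ρ[g/b](ρ[y/v](S)))) → 4
  (σ[g=7](R) ∪ π[g,w](ρ[w/y](ρ[g/b](ρ[y/v](S))))) → 6
  S → 4
  ((σ[g=7](R) ∪ π[g,w](ρ[w/y](ρ[g/b](ρ[y/v](S))))) ⋈[g=b] S) → 6

|E| = 6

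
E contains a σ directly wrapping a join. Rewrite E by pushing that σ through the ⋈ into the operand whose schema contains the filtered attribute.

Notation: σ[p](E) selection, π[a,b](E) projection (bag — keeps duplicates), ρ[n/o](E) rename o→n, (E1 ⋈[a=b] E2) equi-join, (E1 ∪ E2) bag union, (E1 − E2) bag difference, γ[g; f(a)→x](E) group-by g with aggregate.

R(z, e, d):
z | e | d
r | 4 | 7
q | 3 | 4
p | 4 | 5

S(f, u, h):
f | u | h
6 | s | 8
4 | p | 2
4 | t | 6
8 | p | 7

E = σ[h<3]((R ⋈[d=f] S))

σ filters on h, owned by the right side.
E' = (R ⋈[d=f] σ[h<3](S))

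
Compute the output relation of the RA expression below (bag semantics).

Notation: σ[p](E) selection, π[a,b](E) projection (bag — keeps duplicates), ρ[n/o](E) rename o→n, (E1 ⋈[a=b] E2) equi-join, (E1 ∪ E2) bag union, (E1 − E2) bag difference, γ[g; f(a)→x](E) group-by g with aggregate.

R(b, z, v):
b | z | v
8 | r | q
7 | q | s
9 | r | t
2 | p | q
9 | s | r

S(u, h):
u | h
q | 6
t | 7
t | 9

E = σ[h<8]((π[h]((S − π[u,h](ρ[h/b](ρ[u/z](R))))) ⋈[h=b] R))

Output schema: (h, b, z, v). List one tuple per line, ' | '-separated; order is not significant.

Per-node cardinality:
  S → 3
  R → 5
  ρ[u/z](R) → 5
  ρ[h/b](ρ[u/z](R)) → 5
  π[u,h](ρ[h/b](ρ[u/z](R))) → 5
  (S − π[u,h](ρ[h/b](ρ[u/z](R)))) → 3
  π[h]((S − π[u,h](ρ[h/b](ρ[u/z](R))))) → 3
  R → 5
  (π[h]((S − π[u,h](ρ[h/b](ρ[u/z](R))))) ⋈[h=b] R) → 3
  σ[h<8]((π[h]((S − π[u,h](ρ[h/b](ρ[u/z](R))))) ⋈[h=b] R)) → 1

== RESULT ==
h | b | z | v
7 | 7 | q | s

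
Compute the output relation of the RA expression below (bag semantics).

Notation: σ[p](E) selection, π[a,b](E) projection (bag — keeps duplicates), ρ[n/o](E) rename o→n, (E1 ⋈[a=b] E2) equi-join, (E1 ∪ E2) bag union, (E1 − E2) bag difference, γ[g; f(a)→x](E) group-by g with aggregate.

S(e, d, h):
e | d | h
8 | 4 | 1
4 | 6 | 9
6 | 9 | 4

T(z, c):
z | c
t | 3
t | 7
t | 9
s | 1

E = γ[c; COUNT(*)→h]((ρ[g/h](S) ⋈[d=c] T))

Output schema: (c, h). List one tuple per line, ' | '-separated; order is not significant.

Per-node cardinality:
  S → 3
  ρ[g/h](S) → 3
  T → 4
  (ρ[g/h](S) ⋈[d=c] T) → 1
  γ[c; COUNT(*)→h]((ρ[g/h](S) ⋈[d=c] T)) → 1

== RESULT ==
c | h
9 | 1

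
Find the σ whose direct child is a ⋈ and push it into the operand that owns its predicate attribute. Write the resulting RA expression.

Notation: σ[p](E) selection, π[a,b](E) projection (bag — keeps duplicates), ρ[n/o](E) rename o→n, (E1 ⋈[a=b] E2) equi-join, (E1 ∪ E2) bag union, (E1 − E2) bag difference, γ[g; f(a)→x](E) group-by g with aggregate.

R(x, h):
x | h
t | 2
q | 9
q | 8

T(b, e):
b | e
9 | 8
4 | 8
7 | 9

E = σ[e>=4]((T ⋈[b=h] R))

σ filters on e, owned by the left side.
E' = (σ[e>=4](T) ⋈[b=h] R)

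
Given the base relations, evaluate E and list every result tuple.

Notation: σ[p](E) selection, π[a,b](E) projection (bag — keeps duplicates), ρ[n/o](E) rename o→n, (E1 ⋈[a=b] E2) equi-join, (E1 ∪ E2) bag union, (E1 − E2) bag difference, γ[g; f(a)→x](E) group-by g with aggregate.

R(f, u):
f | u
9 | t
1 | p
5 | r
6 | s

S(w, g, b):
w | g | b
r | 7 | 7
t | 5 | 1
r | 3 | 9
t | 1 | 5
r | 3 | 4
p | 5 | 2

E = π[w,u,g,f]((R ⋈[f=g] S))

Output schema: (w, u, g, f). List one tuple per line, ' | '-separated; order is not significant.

Row counts bottom-up:
  R → 4
  S → 6
  (R ⋈[f=g] S) → 3
  π[w,u,g,f]((R ⋈[f=g] S)) → 3

== RESULT ==
w | u | g | f
p | r | 5 | 5
t | p | 1 | 1
t | r | 5 | 5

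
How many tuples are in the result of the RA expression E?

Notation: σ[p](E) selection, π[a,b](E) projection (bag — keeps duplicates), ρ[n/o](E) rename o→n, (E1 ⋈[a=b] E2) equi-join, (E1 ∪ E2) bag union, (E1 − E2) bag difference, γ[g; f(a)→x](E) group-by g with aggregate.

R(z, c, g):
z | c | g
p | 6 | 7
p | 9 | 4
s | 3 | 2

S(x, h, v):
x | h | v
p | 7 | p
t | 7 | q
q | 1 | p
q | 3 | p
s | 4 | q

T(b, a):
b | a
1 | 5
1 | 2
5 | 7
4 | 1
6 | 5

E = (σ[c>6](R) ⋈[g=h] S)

Row counts bottom-up:
  R → 3
  σ[c>6](R) → 1
  S → 5
  (σ[c>6](R) ⋈[g=h] S) → 1

|E| = 1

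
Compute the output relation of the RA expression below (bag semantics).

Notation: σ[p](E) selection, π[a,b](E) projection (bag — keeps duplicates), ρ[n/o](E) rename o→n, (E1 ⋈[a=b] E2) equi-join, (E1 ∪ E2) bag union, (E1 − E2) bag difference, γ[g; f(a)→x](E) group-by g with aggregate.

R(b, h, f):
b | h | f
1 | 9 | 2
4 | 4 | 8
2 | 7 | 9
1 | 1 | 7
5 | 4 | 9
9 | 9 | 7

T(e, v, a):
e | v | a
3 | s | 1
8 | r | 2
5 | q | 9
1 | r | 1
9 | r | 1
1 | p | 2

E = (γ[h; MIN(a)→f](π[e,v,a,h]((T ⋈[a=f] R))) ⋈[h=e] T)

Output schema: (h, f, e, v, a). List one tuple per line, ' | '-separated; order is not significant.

Per-node cardinality:
  T → 6
  R → 6
  (T ⋈[a=f] R) → 4
  π[e,v,a,h]((T ⋈[a=f] R)) → 4
  γ[h; MIN(a)→f](π[e,v,a,h]((T ⋈[a=f] R))) → 3
  T → 6
  (γ[h; MIN(a)→f](π[e,v,a,h]((T ⋈[a=f] R))) ⋈[h=e] T) → 1

== RESULT ==
h | f | e | v | a
9 | 2 | 9 | r | 1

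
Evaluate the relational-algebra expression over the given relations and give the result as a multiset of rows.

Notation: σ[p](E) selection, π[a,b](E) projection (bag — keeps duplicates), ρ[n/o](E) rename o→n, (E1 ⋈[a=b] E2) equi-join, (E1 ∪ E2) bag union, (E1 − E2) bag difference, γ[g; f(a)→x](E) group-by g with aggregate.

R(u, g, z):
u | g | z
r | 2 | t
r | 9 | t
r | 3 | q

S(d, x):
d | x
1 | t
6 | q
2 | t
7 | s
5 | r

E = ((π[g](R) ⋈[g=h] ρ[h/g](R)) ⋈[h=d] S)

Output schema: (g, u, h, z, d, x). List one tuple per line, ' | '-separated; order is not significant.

Row counts bottom-up:
  R → 3
  π[g](R) → 3
  R → 3
  ρ[h/g](R) → 3
  (π[g](R) ⋈[g=h] ρ[h/g](R)) → 3
  S → 5
  ((π[g](R) ⋈[g=h] ρ[h/g](R)) ⋈[h=d] S) → 1

== RESULT ==
g | u | h | z | d | x
2 | r | 2 | t | 2 | t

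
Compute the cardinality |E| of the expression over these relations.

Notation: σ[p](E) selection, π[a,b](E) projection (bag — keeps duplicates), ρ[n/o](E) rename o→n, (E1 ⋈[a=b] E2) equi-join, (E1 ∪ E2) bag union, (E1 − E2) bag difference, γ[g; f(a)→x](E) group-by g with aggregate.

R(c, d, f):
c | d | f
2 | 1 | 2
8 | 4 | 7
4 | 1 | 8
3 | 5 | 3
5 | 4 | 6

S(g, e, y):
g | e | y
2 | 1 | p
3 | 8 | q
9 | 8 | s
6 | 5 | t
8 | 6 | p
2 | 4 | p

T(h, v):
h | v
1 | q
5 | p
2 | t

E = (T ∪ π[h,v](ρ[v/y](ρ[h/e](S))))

Row counts bottom-up:
  T → 3
  S → 6
  ρ[h/e](S) → 6
  ρ[v/y](ρ[h/e](S)) → 6
  π[h,v](ρ[v/y](ρ[h/e](S))) → 6
  (T ∪ π[h,v](ρ[v/y](ρ[h/e](S)))) → 9

|E| = 9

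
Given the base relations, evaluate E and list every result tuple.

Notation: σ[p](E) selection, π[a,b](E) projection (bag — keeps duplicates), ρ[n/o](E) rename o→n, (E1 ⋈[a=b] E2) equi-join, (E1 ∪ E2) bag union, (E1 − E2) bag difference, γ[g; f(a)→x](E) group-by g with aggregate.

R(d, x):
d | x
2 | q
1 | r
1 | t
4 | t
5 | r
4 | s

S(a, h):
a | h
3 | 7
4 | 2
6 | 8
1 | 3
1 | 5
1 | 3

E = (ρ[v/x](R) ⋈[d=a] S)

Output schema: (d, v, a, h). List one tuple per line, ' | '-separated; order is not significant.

Stepwise |·|:
  R → 6
  ρ[v/x](R) → 6
  S → 6
  (ρ[v/x](R) ⋈[d=a] S) → 8

== RESULT ==
d | v | a | h
1 | r | 1 | 3
1 | r | 1 | 3
1 | r | 1 | 5
1 | t | 1 | 3
1 | t | 1 | 3
1 | t | 1 | 5
4 | s | 4 | 2
4 | t | 4 | 2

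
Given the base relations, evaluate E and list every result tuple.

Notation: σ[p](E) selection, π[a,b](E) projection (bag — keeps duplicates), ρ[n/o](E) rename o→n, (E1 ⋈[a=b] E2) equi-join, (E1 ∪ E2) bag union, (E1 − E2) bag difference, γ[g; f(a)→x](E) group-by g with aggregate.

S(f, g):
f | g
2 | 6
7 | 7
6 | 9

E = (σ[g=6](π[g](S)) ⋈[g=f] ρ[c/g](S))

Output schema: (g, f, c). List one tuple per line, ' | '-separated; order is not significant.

Row counts bottom-up:
  S → 3
  π[g](S) → 3
  σ[g=6](π[g](S)) → 1
  S → 3
  ρ[c/g](S) → 3
  (σ[g=6](π[g](S)) ⋈[g=f] ρ[c/g](S)) → 1

== RESULT ==
g | f | c
6 | 6 | 9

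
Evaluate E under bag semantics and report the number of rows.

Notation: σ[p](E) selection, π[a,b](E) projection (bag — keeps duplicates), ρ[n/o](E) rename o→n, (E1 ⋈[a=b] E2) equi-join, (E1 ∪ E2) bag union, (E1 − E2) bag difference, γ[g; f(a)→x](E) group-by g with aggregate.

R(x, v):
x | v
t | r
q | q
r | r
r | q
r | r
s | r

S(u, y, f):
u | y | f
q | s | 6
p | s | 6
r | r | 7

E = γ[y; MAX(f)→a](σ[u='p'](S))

Stepwise |·|:
  S → 3
  σ[u='p'](S) → 1
  γ[y; MAX(f)→a](σ[u='p'](S)) → 1

|E| = 1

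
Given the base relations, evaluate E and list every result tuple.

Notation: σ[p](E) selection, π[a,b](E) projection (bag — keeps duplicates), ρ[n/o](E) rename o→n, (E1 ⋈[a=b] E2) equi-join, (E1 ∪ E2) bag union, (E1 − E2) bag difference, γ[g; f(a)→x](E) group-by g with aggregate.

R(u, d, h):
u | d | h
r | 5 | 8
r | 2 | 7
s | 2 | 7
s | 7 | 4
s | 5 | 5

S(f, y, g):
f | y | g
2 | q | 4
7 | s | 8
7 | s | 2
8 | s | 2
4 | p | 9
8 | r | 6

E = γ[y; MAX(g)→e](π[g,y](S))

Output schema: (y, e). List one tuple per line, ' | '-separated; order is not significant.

Per-node cardinality:
  S → 6
  π[g,y](S) → 6
  γ[y; MAX(g)→e](π[g,y](S)) → 4

== RESULT ==
y | e
p | 9
q | 4
r | 6
s | 8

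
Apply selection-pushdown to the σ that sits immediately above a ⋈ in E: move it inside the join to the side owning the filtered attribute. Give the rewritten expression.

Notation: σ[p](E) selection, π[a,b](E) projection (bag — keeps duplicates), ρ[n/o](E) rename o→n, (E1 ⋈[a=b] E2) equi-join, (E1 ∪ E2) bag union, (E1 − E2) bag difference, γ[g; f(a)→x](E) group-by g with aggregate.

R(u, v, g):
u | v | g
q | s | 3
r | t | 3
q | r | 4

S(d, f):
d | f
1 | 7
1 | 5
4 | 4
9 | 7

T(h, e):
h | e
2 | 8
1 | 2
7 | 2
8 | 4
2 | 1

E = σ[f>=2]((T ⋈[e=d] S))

σ filters on f, owned by the right side.
E' = (T ⋈[e=d] σ[f>=2](S))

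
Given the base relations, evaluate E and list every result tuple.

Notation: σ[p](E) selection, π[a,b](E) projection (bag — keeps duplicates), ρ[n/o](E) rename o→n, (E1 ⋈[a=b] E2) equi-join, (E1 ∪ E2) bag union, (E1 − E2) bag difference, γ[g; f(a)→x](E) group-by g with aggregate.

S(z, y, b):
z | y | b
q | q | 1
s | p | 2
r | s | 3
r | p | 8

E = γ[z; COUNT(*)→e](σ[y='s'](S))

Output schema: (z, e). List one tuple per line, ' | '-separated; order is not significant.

Row counts bottom-up:
  S → 4
  σ[y='s'](S) → 1
  γ[z; COUNT(*)→e](σ[y='s'](S)) → 1

== RESULT ==
z | e
r | 1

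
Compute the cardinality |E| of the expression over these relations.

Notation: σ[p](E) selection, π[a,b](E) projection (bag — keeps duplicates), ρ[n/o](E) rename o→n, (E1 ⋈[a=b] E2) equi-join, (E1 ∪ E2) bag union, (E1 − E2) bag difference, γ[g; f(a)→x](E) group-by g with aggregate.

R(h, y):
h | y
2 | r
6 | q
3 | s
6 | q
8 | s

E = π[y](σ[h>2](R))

Per-node cardinality:
  R → 5
  σ[h>2](R) → 4
  π[y](σ[h>2](R)) → 4

|E| = 4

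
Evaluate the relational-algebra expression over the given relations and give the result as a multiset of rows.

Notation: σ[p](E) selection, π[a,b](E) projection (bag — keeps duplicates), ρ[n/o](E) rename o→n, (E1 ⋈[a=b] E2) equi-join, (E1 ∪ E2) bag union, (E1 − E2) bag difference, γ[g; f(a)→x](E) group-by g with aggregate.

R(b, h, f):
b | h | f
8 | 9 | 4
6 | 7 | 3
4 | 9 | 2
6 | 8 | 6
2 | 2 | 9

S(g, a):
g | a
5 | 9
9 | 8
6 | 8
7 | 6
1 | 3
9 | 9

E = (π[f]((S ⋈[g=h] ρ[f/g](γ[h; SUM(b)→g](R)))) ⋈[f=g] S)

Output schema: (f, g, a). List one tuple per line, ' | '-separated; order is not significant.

Row counts bottom-up:
  S → 6
  R → 5
  γ[h; SUM(b)→g](R) → 4
  ρ[f/g](γ[h; SUM(b)→g](R)) → 4
  (S ⋈[g=h] ρ[f/g](γ[h; SUM(b)→g](R))) → 3
  π[f]((S ⋈[g=h] ρ[f/g](γ[h; SUM(b)→g](R)))) → 3
  S → 6
  (π[f]((S ⋈[g=h] ρ[f/g](γ[h; SUM(b)→g](R)))) ⋈[f=g] S) → 1

== RESULT ==
f | g | a
6 | 6 | 8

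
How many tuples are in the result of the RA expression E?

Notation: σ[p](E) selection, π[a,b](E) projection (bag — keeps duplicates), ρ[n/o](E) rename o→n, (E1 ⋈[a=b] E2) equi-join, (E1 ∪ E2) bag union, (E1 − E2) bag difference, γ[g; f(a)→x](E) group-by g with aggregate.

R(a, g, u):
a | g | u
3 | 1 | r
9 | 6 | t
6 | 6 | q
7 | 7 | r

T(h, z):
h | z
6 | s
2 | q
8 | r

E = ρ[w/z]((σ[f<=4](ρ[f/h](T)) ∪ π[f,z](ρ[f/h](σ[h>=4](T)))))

Row counts bottom-up:
  T → 3
  ρ[f/h](T) → 3
  σ[f<=4](ρ[f/h](T)) → 1
  T → 3
  σ[h>=4](T) → 2
  ρ[f/h](σ[h>=4](T)) → 2
  π[f,z](ρ[f/h](σ[h>=4](T))) → 2
  (σ[f<=4](ρ[f/h](T)) ∪ π[f,z](ρ[f/h](σ[h>=4](T)))) → 3
  ρ[w/z]((σ[f<=4](ρ[f/h](T)) ∪ π[f,z](ρ[f/h](σ[h>=4](T))))) → 3

|E| = 3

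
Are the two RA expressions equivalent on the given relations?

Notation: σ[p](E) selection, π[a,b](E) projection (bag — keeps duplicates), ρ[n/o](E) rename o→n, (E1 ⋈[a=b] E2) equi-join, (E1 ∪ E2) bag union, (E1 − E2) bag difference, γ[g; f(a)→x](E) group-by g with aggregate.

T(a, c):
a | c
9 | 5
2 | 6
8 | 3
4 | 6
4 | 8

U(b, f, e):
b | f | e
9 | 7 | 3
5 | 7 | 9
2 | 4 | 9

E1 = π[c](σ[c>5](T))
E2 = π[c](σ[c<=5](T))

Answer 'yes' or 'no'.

E1 stepwise |·|:
  T → 5
  σ[c>5](T) → 3
  π[c](σ[c>5](T)) → 3
E2 stepwise |·|:
  T → 5
  σ[c<=5](T) → 2
  π[c](σ[c<=5](T)) → 2

E1 result:
c
6
6
8
E2 result:
c
3
5
Witness: (6,) appears 2× in E1 but 0× in E2.

no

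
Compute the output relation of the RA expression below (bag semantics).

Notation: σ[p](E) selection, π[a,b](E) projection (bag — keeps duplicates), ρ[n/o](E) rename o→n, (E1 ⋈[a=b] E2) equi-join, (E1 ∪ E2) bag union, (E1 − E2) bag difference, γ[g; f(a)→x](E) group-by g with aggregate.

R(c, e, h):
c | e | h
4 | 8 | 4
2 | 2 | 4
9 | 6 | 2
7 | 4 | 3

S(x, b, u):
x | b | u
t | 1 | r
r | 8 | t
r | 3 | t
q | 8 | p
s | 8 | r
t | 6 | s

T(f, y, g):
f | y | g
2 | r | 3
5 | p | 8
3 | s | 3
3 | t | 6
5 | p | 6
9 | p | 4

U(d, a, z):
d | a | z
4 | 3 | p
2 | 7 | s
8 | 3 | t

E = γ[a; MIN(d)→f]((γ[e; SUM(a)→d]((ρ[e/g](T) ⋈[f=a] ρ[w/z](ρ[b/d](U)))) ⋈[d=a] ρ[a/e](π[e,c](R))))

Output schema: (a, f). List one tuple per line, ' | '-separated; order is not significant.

Subexpression sizes:
  T → 6
  ρ[e/g](T) → 6
  U → 3
  ρ[b/d](U) → 3
  ρ[w/z](ρ[b/d](U)) → 3
  (ρ[e/g](T) ⋈[f=a] ρ[w/z](ρ[b/d](U))) → 4
  γ[e; SUM(a)→d]((ρ[e/g](T) ⋈[f=a] ρ[w/z](ρ[b/d](U)))) → 2
  R → 4
  π[e,c](R) → 4
  ρ[a/e](π[e,c](R)) → 4
  (γ[e; SUM(a)→d]((ρ[e/g](T) ⋈[f=a] ρ[w/z](ρ[b/d](U)))) ⋈[d=a] ρ[a/e](π[e,c](R))) → 2
  γ[a; MIN(d)→f]((γ[e; SUM(a)→d]((ρ[e/g](T) ⋈[f=a] ρ[w/z](ρ[b/d](U)))) ⋈[d=a] ρ[a/e](π[e,c](R)))) → 1

== RESULT ==
a | f
6 | 6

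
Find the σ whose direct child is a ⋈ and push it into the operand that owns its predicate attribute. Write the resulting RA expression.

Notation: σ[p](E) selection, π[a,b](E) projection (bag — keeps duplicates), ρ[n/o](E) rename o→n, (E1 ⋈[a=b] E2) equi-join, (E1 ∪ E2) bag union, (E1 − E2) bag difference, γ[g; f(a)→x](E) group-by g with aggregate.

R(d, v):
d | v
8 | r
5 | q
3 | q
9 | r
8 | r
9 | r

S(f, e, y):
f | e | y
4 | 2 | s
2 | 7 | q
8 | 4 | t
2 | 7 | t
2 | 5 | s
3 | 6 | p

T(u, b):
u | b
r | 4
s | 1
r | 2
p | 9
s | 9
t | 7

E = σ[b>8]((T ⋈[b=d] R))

σ filters on b, owned by the left side.
E' = (σ[b>8](T) ⋈[b=d] R)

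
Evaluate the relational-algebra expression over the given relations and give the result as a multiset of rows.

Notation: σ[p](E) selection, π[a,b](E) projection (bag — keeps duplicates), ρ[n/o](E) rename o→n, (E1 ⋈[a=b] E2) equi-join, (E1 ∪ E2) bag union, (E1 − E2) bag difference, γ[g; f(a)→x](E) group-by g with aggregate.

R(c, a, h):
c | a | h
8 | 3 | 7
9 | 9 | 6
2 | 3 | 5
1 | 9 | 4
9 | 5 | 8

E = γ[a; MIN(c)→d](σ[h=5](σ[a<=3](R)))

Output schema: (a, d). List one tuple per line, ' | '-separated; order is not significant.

Stepwise |·|:
  R → 5
  σ[a<=3](R) → 2
  σ[h=5](σ[a<=3](R)) → 1
  γ[a; MIN(c)→d](σ[h=5](σ[a<=3](R))) → 1

== RESULT ==
a | d
3 | 2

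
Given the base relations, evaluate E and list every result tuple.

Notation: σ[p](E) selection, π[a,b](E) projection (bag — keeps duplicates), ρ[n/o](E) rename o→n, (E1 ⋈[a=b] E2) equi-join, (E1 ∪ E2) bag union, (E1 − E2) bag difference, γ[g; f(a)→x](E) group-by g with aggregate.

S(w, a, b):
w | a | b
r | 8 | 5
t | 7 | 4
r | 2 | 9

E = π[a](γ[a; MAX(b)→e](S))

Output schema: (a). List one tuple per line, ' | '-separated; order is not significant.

Subexpression sizes:
  S → 3
  γ[a; MAX(b)→e](S) → 3
  π[a](γ[a; MAX(b)→e](S)) → 3

== RESULT ==
a
2
7
8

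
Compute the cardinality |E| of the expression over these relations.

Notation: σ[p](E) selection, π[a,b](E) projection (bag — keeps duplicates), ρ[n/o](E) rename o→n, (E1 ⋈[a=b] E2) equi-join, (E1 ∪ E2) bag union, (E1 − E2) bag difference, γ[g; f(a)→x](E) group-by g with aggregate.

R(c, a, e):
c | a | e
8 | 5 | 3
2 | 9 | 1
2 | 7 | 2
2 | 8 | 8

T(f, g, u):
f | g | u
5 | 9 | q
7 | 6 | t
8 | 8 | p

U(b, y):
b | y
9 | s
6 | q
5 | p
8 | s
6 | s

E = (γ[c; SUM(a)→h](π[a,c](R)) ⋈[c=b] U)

Stepwise |·|:
  R → 4
  π[a,c](R) → 4
  γ[c; SUM(a)→h](π[a,c](R)) → 2
  U → 5
  (γ[c; SUM(a)→h](π[a,c](R)) ⋈[c=b] U) → 1

|E| = 1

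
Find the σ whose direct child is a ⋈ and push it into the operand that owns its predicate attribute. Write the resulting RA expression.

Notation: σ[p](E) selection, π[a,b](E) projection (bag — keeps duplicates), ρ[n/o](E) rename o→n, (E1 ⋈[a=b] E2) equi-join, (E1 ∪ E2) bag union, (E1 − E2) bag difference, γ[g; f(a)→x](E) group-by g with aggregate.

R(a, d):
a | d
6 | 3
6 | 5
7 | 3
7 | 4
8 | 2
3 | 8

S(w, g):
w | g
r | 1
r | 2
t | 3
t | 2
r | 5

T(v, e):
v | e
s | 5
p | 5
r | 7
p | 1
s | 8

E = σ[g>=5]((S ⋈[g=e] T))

σ filters on g, owned by the left side.
E' = (σ[g>=5](S) ⋈[g=e] T)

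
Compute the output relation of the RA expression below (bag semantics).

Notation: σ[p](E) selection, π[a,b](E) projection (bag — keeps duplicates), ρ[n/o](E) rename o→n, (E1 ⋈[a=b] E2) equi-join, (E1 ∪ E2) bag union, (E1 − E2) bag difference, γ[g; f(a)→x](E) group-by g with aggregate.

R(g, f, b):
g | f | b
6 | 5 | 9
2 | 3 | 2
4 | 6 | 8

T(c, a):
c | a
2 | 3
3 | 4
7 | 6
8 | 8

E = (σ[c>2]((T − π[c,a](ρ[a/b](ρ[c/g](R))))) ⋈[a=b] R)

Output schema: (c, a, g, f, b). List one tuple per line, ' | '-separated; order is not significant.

Stepwise |·|:
  T → 4
  R → 3
  ρ[c/g](R) → 3
  ρ[a/b](ρ[c/g](R)) → 3
  π[c,a](ρ[a/b](ρ[c/g](R))) → 3
  (T − π[c,a](ρ[a/b](ρ[c/g](R)))) → 4
  σ[c>2]((T − π[c,a](ρ[a/b](ρ[c/g](R))))) → 3
  R → 3
  (σ[c>2]((T − π[c,a](ρ[a/b](ρ[c/g](R))))) ⋈[a=b] R) → 1

== RESULT ==
c | a | g | f | b
8 | 8 | 4 | 6 | 8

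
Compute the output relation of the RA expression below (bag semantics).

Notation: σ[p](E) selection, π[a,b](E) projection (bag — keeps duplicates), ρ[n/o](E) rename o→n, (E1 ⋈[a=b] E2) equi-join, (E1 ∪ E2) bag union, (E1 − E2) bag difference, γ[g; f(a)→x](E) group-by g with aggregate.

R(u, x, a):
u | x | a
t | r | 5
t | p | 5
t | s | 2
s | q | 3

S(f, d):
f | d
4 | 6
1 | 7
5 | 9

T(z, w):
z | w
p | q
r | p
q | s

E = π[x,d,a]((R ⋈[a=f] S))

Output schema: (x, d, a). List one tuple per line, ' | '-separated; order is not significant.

Stepwise |·|:
  R → 4
  S → 3
  (R ⋈[a=f] S) → 2
  π[x,d,a]((R ⋈[a=f] S)) → 2

== RESULT ==
x | d | a
p | 9 | 5
r | 9 | 5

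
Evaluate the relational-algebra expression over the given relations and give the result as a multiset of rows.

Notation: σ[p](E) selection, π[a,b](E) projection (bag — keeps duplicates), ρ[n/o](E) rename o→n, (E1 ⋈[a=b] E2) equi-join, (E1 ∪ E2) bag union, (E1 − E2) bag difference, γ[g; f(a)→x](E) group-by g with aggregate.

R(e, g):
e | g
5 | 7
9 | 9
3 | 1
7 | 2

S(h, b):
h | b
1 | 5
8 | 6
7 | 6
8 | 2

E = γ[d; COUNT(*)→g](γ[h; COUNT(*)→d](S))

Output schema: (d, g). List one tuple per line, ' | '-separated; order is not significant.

Row counts bottom-up:
  S → 4
  γ[h; COUNT(*)→d](S) → 3
  γ[d; COUNT(*)→g](γ[h; COUNT(*)→d](S)) → 2

== RESULT ==
d | g
1 | 2
2 | 1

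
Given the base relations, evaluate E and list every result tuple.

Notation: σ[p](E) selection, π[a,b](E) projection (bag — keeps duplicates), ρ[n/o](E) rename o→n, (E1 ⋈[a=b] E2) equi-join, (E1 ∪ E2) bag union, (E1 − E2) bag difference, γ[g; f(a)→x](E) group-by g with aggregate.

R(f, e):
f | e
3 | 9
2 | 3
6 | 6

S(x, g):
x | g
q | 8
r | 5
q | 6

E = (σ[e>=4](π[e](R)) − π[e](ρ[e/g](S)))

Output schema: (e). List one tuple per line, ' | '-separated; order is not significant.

Per-node cardinality:
  R → 3
  π[e](R) → 3
  σ[e>=4](π[e](R)) → 2
  S → 3
  ρ[e/g](S) → 3
  π[e](ρ[e/g](S)) → 3
  (σ[e>=4](π[e](R)) − π[e](ρ[e/g](S))) → 1

== RESULT ==
e
9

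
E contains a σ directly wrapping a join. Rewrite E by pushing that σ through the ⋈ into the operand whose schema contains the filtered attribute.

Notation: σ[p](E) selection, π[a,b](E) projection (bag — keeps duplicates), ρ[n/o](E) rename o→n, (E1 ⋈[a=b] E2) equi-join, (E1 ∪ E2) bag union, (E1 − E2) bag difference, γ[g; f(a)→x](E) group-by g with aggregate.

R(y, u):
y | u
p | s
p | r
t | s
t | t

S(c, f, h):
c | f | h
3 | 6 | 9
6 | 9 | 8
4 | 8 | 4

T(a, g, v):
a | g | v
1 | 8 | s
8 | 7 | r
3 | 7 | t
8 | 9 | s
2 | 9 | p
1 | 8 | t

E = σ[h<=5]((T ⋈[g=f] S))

σ filters on h, owned by the right side.
E' = (T ⋈[g=f] σ[h<=5](S))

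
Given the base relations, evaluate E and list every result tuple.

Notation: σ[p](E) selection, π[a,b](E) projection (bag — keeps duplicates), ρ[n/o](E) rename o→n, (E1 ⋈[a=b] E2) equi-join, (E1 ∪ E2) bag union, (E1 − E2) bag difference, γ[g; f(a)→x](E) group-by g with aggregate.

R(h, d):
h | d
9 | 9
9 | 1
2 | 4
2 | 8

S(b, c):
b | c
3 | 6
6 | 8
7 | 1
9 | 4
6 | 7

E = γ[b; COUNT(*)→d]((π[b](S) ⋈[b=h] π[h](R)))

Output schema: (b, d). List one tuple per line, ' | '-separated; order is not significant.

Stepwise |·|:
  S → 5
  π[b](S) → 5
  R → 4
  π[h](R) → 4
  (π[b](S) ⋈[b=h] π[h](R)) → 2
  γ[b; COUNT(*)→d]((π[b](S) ⋈[b=h] π[h](R))) → 1

== RESULT ==
b | d
9 | 2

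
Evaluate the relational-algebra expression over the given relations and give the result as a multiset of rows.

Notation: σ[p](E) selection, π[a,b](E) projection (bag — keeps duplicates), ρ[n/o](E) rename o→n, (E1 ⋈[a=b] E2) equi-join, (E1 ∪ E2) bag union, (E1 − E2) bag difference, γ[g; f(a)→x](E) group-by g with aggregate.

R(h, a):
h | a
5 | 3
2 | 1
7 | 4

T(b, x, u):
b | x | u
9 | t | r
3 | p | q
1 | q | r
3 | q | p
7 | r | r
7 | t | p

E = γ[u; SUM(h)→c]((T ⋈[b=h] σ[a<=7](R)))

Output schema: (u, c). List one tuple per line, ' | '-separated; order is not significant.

Subexpression sizes:
  T → 6
  R → 3
  σ[a<=7](R) → 3
  (T ⋈[b=h] σ[a<=7](R)) → 2
  γ[u; SUM(h)→c]((T ⋈[b=h] σ[a<=7](R))) → 2

== RESULT ==
u | c
p | 7
r | 7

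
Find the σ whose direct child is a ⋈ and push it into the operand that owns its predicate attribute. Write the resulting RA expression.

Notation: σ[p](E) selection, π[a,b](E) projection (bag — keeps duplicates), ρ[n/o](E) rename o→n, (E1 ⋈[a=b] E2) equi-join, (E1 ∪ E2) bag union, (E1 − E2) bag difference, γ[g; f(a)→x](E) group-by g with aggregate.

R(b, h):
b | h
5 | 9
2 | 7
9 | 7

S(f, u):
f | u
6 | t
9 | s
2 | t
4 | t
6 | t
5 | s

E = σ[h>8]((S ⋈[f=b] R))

σ filters on h, owned by the right side.
E' = (S ⋈[f=b] σ[h>8](R))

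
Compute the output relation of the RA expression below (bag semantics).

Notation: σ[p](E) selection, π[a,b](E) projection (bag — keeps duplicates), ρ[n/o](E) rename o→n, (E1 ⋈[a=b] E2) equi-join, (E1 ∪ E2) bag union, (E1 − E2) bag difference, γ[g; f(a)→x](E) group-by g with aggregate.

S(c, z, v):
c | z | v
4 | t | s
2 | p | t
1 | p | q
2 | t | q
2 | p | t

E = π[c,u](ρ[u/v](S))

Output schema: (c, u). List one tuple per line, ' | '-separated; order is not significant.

Subexpression sizes:
  S → 5
  ρ[u/v](S) → 5
  π[c,u](ρ[u/v](S)) → 5

== RESULT ==
c | u
1 | q
2 | q
2 | t
2 | t
4 | s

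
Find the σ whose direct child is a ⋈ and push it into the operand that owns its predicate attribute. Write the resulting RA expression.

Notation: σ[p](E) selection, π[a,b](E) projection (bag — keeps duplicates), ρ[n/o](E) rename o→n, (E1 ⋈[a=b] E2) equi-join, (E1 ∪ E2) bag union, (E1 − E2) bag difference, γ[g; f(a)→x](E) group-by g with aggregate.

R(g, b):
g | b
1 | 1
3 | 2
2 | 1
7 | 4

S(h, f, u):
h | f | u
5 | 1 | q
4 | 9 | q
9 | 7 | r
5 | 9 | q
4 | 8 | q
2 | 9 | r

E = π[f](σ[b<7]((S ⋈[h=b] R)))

σ filters on b, owned by the right side.
E' = π[f]((S ⋈[h=b] σ[b<7](R)))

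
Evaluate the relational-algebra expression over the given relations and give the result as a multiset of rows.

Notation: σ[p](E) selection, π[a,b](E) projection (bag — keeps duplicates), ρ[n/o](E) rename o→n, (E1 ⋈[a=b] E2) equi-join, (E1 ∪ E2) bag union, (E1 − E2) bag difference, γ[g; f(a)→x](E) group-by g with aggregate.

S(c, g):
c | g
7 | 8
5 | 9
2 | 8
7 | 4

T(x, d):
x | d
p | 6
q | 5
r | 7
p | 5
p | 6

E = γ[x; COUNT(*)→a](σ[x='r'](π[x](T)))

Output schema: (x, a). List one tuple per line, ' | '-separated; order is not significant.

Subexpression sizes:
  T → 5
  π[x](T) → 5
  σ[x='r'](π[x](T)) → 1
  γ[x; COUNT(*)→a](σ[x='r'](π[x](T))) → 1

== RESULT ==
x | a
r | 1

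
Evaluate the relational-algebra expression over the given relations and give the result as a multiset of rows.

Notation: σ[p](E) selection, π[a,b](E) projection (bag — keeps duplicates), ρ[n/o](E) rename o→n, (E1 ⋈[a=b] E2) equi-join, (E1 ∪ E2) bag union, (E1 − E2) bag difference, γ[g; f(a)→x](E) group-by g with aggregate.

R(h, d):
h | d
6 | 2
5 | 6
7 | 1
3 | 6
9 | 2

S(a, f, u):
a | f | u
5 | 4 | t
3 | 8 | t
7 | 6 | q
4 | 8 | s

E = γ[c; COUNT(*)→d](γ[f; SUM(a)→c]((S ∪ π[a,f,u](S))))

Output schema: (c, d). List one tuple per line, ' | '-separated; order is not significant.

Subexpression sizes:
  S → 4
  S → 4
  π[a,f,u](S) → 4
  (S ∪ π[a,f,u](S)) → 8
  γ[f; SUM(a)→c]((S ∪ π[a,f,u](S))) → 3
  γ[c; COUNT(*)→d](γ[f; SUM(a)→c]((S ∪ π[a,f,u](S)))) → 2

== RESULT ==
c | d
10 | 1
14 | 2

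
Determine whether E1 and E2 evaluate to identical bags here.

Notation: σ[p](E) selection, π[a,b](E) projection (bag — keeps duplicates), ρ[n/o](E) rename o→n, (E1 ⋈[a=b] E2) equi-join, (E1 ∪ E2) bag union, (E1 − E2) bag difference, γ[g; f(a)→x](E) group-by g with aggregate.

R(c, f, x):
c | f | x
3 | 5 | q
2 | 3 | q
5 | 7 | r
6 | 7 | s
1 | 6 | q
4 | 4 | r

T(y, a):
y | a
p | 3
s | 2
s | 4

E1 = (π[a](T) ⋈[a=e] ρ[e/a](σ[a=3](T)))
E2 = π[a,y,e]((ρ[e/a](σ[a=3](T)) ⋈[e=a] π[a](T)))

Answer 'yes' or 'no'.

E1 per-node cardinality:
  T → 3
  π[a](T) → 3
  T → 3
  σ[a=3](T) → 1
  ρ[e/a](σ[a=3](T)) → 1
  (π[a](T) ⋈[a=e] ρ[e/a](σ[a=3](T))) → 1
E2 per-node cardinality:
  T → 3
  σ[a=3](T) → 1
  ρ[e/a](σ[a=3](T)) → 1
  T → 3
  π[a](T) → 3
  (ρ[e/a](σ[a=3](T)) ⋈[e=a] π[a](T)) → 1
  π[a,y,e]((ρ[e/a](σ[a=3](T)) ⋈[e=a] π[a](T))) → 1

E1 and E2 produce the same multiset:
a | y | e
3 | p | 3

yes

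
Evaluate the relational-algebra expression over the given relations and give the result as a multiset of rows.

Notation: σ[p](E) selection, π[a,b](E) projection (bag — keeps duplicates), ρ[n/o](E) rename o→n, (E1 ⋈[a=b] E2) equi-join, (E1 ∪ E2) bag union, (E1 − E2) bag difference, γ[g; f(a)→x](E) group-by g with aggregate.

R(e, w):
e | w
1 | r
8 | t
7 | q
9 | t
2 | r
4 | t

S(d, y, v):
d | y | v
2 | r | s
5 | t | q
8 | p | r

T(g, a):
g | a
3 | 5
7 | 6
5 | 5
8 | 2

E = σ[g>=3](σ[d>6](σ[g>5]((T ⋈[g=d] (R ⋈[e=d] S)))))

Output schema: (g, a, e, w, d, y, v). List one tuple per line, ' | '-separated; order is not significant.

Stepwise |·|:
  T → 4
  R → 6
  S → 3
  (R ⋈[e=d] S) → 2
  (T ⋈[g=d] (R ⋈[e=d] S)) → 1
  σ[g>5]((T ⋈[g=d] (R ⋈[e=d] S))) → 1
  σ[d>6](σ[g>5]((T ⋈[g=d] (R ⋈[e=d] S)))) → 1
  σ[g>=3](σ[d>6](σ[g>5]((T ⋈[g=d] (R ⋈[e=d] S))))) → 1

== RESULT ==
g | a | e | w | d | y | v
8 | 2 | 8 | t | 8 | p | r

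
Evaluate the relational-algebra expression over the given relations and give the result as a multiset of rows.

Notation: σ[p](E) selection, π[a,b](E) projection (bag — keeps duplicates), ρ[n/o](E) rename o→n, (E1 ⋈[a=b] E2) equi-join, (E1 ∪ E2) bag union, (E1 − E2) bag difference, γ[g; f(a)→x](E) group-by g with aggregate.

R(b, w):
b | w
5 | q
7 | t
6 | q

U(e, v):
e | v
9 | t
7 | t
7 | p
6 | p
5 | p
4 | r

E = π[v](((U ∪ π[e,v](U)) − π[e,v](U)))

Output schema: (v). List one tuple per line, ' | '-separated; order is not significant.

Row counts bottom-up:
  U → 6
  U → 6
  π[e,v](U) → 6
  (U ∪ π[e,v](U)) → 12
  U → 6
  π[e,v](U) → 6
  ((U ∪ π[e,v](U)) − π[e,v](U)) → 6
  π[v](((U ∪ π[e,v](U)) − π[e,v](U))) → 6

== RESULT ==
v
p
p
p
r
t
t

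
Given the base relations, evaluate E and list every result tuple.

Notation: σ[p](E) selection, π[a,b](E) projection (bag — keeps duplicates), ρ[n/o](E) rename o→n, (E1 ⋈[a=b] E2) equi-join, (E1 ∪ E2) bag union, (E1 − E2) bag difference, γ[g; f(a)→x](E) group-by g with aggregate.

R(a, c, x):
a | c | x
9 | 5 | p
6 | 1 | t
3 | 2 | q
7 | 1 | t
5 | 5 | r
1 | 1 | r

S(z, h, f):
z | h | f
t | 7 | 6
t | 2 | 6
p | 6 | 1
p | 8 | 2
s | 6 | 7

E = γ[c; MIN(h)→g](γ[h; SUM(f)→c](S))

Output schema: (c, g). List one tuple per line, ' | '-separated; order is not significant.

Subexpression sizes:
  S → 5
  γ[h; SUM(f)→c](S) → 4
  γ[c; MIN(h)→g](γ[h; SUM(f)→c](S)) → 3

== RESULT ==
c | g
2 | 8
6 | 2
8 | 6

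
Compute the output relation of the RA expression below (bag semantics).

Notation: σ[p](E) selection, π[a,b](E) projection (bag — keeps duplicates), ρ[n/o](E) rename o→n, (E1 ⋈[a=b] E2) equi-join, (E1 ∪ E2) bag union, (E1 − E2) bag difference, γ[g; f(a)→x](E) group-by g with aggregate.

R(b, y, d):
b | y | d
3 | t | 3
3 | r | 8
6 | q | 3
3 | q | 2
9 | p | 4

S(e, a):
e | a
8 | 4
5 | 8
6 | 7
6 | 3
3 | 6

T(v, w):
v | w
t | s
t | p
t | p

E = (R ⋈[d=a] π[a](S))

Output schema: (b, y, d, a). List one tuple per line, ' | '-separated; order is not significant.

Row counts bottom-up:
  R → 5
  S → 5
  π[a](S) → 5
  (R ⋈[d=a] π[a](S)) → 4

== RESULT ==
b | y | d | a
3 | r | 8 | 8
3 | t | 3 | 3
6 | q | 3 | 3
9 | p | 4 | 4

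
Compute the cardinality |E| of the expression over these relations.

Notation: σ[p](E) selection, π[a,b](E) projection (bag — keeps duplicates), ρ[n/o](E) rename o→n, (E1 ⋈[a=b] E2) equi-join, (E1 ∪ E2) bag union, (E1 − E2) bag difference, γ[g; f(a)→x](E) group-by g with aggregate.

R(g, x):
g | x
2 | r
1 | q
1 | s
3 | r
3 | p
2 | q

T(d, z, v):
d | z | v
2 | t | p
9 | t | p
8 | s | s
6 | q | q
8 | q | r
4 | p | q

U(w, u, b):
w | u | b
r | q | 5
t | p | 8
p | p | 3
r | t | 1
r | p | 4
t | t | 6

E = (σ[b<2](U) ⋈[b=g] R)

Stepwise |·|:
  U → 6
  σ[b<2](U) → 1
  R → 6
  (σ[b<2](U) ⋈[b=g] R) → 2

|E| = 2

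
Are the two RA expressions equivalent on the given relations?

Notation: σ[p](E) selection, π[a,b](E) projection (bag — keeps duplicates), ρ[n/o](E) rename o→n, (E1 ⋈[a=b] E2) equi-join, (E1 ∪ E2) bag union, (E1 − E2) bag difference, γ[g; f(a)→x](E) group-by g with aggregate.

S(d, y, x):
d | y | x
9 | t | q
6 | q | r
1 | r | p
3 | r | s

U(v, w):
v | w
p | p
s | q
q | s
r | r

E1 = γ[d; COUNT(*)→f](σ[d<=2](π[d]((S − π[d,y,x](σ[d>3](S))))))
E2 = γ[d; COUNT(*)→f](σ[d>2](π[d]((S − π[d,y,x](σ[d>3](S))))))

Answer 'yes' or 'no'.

E1 row counts bottom-up:
  S → 4
  S → 4
  σ[d>3](S) → 2
  π[d,y,x](σ[d>3](S)) → 2
  (S − π[d,y,x](σ[d>3](S))) → 2
  π[d]((S − π[d,y,x](σ[d>3](S)))) → 2
  σ[d<=2](π[d]((S − π[d,y,x](σ[d>3](S))))) → 1
  γ[d; COUNT(*)→f](σ[d<=2](π[d]((S − π[d,y,x](σ[d>3](S)))))) → 1
E2 row counts bottom-up:
  S → 4
  S → 4
  σ[d>3](S) → 2
  π[d,y,x](σ[d>3](S)) → 2
  (S − π[d,y,x](σ[d>3](S))) → 2
  π[d]((S − π[d,y,x](σ[d>3](S)))) → 2
  σ[d>2](π[d]((S − π[d,y,x](σ[d>3](S))))) → 1
  γ[d; COUNT(*)→f](σ[d>2](π[d]((S − π[d,y,x](σ[d>3](S)))))) → 1

E1 result:
d | f
1 | 1
E2 result:
d | f
3 | 1
Witness: (3, 1) appears 0× in E1 but 1× in E2.

no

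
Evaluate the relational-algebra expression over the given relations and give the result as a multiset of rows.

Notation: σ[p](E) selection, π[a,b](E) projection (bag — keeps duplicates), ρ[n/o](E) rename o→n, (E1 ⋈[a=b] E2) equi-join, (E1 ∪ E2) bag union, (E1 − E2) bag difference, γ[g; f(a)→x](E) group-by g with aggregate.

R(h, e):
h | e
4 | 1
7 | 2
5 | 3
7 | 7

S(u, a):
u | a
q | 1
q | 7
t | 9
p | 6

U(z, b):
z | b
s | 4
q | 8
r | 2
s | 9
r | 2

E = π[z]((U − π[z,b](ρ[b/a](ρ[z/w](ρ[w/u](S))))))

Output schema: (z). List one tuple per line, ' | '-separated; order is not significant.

Stepwise |·|:
  U → 5
  S → 4
  ρ[w/u](S) → 4
  ρ[z/w](ρ[w/u](S)) → 4
  ρ[b/a](ρ[z/w](ρ[w/u](S))) → 4
  π[z,b](ρ[b/a](ρ[z/w](ρ[w/u](S)))) → 4
  (U − π[z,b](ρ[b/a](ρ[z/w](ρ[w/u](S))))) → 5
  π[z]((U − π[z,b](ρ[b/a](ρ[z/w](ρ[w/u](S)))))) → 5

== RESULT ==
z
q
r
r
s
s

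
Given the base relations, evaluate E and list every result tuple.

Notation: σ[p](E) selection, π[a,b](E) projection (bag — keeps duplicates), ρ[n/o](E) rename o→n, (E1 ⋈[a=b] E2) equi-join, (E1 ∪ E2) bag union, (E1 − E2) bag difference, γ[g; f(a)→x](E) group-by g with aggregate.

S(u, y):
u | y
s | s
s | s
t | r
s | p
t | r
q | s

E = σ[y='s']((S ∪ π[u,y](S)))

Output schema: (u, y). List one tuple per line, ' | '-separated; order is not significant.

Subexpression sizes:
  S → 6
  S → 6
  π[u,y](S) → 6
  (S ∪ π[u,y](S)) → 12
  σ[y='s']((S ∪ π[u,y](S))) → 6

== RESULT ==
u | y
q | s
q | s
s | s
s | s
s | s
s | s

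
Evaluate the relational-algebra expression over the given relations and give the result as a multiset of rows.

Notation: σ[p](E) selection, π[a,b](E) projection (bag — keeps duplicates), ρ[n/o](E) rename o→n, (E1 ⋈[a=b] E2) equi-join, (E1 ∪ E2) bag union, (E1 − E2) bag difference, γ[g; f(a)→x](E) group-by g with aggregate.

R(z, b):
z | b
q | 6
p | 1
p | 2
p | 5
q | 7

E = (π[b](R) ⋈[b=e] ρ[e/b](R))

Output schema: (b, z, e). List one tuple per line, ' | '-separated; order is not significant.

Subexpression sizes:
  R → 5
  π[b](R) → 5
  R → 5
  ρ[e/b](R) → 5
  (π[b](R) ⋈[b=e] ρ[e/b](R)) → 5

== RESULT ==
b | z | e
1 | p | 1
2 | p | 2
5 | p | 5
6 | q | 6
7 | q | 7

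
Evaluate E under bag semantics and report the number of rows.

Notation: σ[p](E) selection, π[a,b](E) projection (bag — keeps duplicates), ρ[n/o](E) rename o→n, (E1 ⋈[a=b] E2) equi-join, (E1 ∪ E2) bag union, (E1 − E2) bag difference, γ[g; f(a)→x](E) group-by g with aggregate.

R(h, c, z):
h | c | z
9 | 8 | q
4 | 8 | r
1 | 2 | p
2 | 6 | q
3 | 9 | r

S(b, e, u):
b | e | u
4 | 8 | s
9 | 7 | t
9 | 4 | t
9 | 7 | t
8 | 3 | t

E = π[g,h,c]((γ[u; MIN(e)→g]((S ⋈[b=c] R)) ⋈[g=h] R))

Stepwise |·|:
  S → 5
  R → 5
  (S ⋈[b=c] R) → 5
  γ[u; MIN(e)→g]((S ⋈[b=c] R)) → 1
  R → 5
  (γ[u; MIN(e)→g]((S ⋈[b=c] R)) ⋈[g=h] R) → 1
  π[g,h,c]((γ[u; MIN(e)→g]((S ⋈[b=c] R)) ⋈[g=h] R)) → 1

|E| = 1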